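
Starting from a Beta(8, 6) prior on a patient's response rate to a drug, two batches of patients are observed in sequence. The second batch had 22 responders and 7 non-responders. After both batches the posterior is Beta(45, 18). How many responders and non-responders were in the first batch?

15 responders and 5 non-responders

Sequential conjugate updates are equivalent to a single update on the pooled data, so total successes = posterior α − prior α and total failures = posterior β − prior β.
Total across both batches: 45−8=37 responders, 18−6=12 non-responders.
Subtract the second batch: 37−22=15 responders and 12−7=5 non-responders.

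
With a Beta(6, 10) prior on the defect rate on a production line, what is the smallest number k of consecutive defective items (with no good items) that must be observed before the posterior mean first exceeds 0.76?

k = 26

After k defective items and 0 good items the posterior is Beta(6+k, 10), with mean (6+k)/(6+10+k).
Set (6+k)/(16+k) > 0.76 and solve: k > (0.76·16 − 6)/(1 − 0.76) = 25.667.
The smallest integer exceeding 25.667 is 26, and checking k=26: (32)/(42) = 0.7619 > 0.76.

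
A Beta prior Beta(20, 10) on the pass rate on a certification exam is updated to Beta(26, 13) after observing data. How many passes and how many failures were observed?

6 passes and 3 failures

Under Beta–binomial conjugacy the posterior parameters are (α+s, β+f).
So s = 26 − 20 = 6 and f = 13 − 10 = 3.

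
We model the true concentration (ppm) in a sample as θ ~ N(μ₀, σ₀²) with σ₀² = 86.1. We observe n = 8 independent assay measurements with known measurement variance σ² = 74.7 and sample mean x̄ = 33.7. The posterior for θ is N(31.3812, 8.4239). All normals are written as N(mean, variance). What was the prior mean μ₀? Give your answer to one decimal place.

μ₀ = 10.0

The posterior mean is a precision-weighted average: μ_n = (τ₀μ₀ + τ_data·x̄)/(τ₀+τ_data), with τ₀=1/σ₀² and τ_data=n/σ².
Here τ₀ = 1/86.1 = 0.011614 and τ_data = 8/74.7 = 0.107095, so τ_n = 0.118709.
Rearranging for μ₀: μ₀ = (μ_n·τ_n − τ_data·x̄)/τ₀ = (31.3812·0.118709 − 0.107095·33.7) / 0.011614 = 0.116129/0.011614 ≈ 10.0.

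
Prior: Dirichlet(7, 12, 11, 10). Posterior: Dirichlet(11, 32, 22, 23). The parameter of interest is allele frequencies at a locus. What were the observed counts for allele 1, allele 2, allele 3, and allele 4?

For a Dirichlet(α) prior with multinomial counts c, the posterior is Dirichlet(α + c) componentwise.
Counts are posterior − prior componentwise: 11−7=4, 32−12=20, 22−11=11, 23−10=13.

counts (4, 20, 11, 13)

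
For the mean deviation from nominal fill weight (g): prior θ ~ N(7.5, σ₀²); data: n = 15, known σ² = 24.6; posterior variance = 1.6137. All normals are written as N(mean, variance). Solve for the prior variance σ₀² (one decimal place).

Posterior precision equals prior precision plus data precision: 1/σ_n² = 1/σ₀² + n/σ².
So 1/σ₀² = 1/1.6137 − 15/24.6 = 0.619694 − 0.609756 = 0.009938.
Hence σ₀² = 1/0.009938 ≈ 100.6.

σ₀² = 100.6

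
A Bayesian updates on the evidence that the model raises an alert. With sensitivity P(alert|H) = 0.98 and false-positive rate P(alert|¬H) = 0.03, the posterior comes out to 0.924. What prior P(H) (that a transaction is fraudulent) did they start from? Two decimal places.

P(H) = 0.27

In odds form, posterior odds = prior odds × likelihood ratio, so prior odds = posterior odds ÷ LR.
Posterior odds = 0.924/(1−0.924) = 12.1579. LR = 0.98/0.03 = 32.6667.
Prior odds = 12.1579/32.6667 = 0.3722, so P(H) = 0.3722/(1+0.3722) ≈ 0.27.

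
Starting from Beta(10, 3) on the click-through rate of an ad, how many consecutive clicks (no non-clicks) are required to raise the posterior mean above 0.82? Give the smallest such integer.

After k clicks and 0 non-clicks the posterior is Beta(10+k, 3), with mean (10+k)/(10+3+k).
Set (10+k)/(13+k) > 0.82 and solve: k > (0.82·13 − 10)/(1 − 0.82) = 3.667.
The smallest integer exceeding 3.667 is 4, and checking k=4: (14)/(17) = 0.8235 > 0.82.

k = 4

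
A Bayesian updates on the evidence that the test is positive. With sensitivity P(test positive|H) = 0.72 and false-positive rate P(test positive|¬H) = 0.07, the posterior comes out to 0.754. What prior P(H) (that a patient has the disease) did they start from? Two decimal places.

Bayes' rule in odds form gives O(H|E) = O(H)·[P(E|H)/P(E|¬H)], hence O(H) = O(H|E)/LR.
Posterior odds = 0.754/(1−0.754) = 3.0650. LR = 0.72/0.07 = 10.2857.
Prior odds = 3.0650/10.2857 = 0.2980, so P(H) = 0.2980/(1+0.2980) ≈ 0.23.

P(H) = 0.23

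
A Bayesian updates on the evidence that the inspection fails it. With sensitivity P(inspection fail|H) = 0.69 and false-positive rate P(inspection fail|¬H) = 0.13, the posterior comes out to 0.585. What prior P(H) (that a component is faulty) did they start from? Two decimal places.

P(H) = 0.21

Bayes' rule in odds form gives O(H|E) = O(H)·[P(E|H)/P(E|¬H)], hence O(H) = O(H|E)/LR.
Posterior odds = 0.585/(1−0.585) = 1.4096. LR = 0.69/0.13 = 5.3077.
Prior odds = 1.4096/5.3077 = 0.2656, so P(H) = 0.2656/(1+0.2656) ≈ 0.21.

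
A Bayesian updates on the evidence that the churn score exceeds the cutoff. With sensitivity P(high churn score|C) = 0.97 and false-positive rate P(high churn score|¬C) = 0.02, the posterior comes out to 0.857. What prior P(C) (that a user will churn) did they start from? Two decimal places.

P(C) = 0.11

In odds form, posterior odds = prior odds × likelihood ratio, so prior odds = posterior odds ÷ LR.
Posterior odds = 0.857/(1−0.857) = 5.9930. LR = 0.97/0.02 = 48.5000.
Prior odds = 5.9930/48.5000 = 0.1236, so P(C) = 0.1236/(1+0.1236) ≈ 0.11.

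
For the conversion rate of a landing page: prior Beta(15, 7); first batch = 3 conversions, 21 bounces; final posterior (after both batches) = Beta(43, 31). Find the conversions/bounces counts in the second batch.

25 conversions and 3 bounces

Sequential conjugate updates are equivalent to a single update on the pooled data, so total successes = posterior α − prior α and total failures = posterior β − prior β.
Total across both batches: 43−15=28 conversions, 31−7=24 bounces.
Subtract the first batch: 28−3=25 conversions and 24−21=3 bounces.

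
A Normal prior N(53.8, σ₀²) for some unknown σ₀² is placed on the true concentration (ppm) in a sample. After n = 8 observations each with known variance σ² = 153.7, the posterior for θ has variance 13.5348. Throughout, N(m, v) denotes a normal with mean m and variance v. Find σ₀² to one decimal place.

For the Normal–Normal model with known σ², precisions add: τ_n = τ₀ + n/σ².
So 1/σ₀² = 1/13.5348 − 8/153.7 = 0.073884 − 0.052049 = 0.021835.
Hence σ₀² = 1/0.021835 ≈ 45.8.

σ₀² = 45.8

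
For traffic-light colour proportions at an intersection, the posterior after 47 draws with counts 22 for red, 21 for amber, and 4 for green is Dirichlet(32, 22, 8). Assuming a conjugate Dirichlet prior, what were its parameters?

Dirichlet(10, 1, 4)

For a Dirichlet(α) prior with multinomial counts c, the posterior is Dirichlet(α + c) componentwise.
Subtract each count from the matching posterior parameter: 32−22=10, 22−21=1, 8−4=4.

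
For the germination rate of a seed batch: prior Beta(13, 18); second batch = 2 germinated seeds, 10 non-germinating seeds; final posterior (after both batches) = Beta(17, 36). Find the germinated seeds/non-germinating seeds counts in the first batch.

2 germinated seeds and 8 non-germinating seeds

Because Beta–binomial updating is additive in the counts, the combined data contributed (α_post−α_prior, β_post−β_prior) successes and failures.
Total across both batches: 17−13=4 germinated seeds, 36−18=18 non-germinating seeds.
Subtract the second batch: 4−2=2 germinated seeds and 18−10=8 non-germinating seeds.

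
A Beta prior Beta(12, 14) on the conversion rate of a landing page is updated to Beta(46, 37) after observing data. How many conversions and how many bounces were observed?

34 conversions and 23 bounces

A Beta(α, β) prior with s successes and f failures in binomial data gives a Beta(α+s, β+f) posterior.
Match parameters: s=46−12=34, f=37−14=23.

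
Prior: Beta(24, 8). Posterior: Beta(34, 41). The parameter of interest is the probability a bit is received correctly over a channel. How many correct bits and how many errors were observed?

10 correct bits and 33 errors

A Beta(a, b) prior with s successes and f failures in binomial data gives a Beta(a+s, b+f) posterior.
So s = 34 − 24 = 10 and f = 41 − 8 = 33.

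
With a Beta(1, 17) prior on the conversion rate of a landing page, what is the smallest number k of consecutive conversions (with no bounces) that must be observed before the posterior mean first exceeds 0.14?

After k conversions and 0 bounces the posterior is Beta(1+k, 17), with mean (1+k)/(1+17+k).
Set (1+k)/(18+k) > 0.14 and solve: k > (0.14·18 − 1)/(1 − 0.14) = 1.767.
The smallest integer exceeding 1.767 is 2.

k = 2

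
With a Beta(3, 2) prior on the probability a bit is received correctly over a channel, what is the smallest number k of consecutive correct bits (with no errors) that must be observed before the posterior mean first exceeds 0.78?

k = 5

After k correct bits and 0 errors the posterior is Beta(3+k, 2), with mean (3+k)/(3+2+k).
Set (3+k)/(5+k) > 0.78 and solve: k > (0.78·5 − 3)/(1 − 0.78) = 4.091.
The smallest integer exceeding 4.091 is 5.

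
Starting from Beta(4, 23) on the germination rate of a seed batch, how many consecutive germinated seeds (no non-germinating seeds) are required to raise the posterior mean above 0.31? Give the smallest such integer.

After k germinated seeds and 0 non-germinating seeds the posterior is Beta(4+k, 23), with mean (4+k)/(4+23+k).
Set (4+k)/(27+k) > 0.31 and solve: k > (0.31·27 − 4)/(1 − 0.31) = 6.333.
The smallest integer exceeding 6.333 is 7, and checking k=7: (11)/(34) = 0.3235 > 0.31.

k = 7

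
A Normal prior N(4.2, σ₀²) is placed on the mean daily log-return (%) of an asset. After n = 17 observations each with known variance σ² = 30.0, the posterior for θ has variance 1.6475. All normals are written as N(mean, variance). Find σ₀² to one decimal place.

σ₀² = 24.8

Posterior precision equals prior precision plus data precision: 1/σ_n² = 1/σ₀² + n/σ².
So 1/σ₀² = 1/1.6475 − 17/30.0 = 0.606980 − 0.566667 = 0.040313.
Hence σ₀² = 1/0.040313 ≈ 24.8.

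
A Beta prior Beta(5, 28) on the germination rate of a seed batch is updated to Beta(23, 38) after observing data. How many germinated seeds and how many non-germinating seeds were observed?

Beta is conjugate to the binomial likelihood: posterior = Beta(α+s, β+f).
So s = 23 − 5 = 18 and f = 38 − 28 = 10.

18 germinated seeds and 10 non-germinating seeds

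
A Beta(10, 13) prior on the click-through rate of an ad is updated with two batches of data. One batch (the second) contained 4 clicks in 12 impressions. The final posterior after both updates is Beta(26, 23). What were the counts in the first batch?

Sequential conjugate updates are equivalent to a single update on the pooled data, so total successes = posterior α − prior α and total failures = posterior β − prior β.
Total across both batches: 26−10=16 clicks, 23−13=10 non-clicks.
Subtract the second batch: 16−4=12 clicks and 10−8=2 non-clicks.

12 clicks and 2 non-clicks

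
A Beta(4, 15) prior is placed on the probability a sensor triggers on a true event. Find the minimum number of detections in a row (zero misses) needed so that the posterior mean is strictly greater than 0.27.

k = 2

After k detections and 0 misses the posterior is Beta(4+k, 15), with mean (4+k)/(4+15+k).
Set (4+k)/(19+k) > 0.27 and solve: k > (0.27·19 − 4)/(1 − 0.27) = 1.548.
The smallest integer exceeding 1.548 is 2.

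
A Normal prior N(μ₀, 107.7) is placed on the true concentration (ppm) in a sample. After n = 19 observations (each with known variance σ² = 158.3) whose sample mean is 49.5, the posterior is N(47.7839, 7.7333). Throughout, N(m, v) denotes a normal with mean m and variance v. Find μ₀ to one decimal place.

μ₀ = 25.6

The posterior mean is a precision-weighted average: μ_n = (τ₀μ₀ + τ_data·x̄)/(τ₀+τ_data), with τ₀=1/σ₀² and τ_data=n/σ².
Here τ₀ = 1/107.7 = 0.009285 and τ_data = 19/158.3 = 0.120025, so τ_n = 0.129310.
Rearranging for μ₀: μ₀ = (μ_n·τ_n − τ_data·x̄)/τ₀ = (47.7839·0.129310 − 0.120025·49.5) / 0.009285 = 0.237699/0.009285 ≈ 25.6.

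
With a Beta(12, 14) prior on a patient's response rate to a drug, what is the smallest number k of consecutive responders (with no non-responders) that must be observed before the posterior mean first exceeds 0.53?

After k responders and 0 non-responders the posterior is Beta(12+k, 14), with mean (12+k)/(12+14+k).
Set (12+k)/(26+k) > 0.53 and solve: k > (0.53·26 − 12)/(1 − 0.53) = 3.787.
The smallest integer exceeding 3.787 is 4, and checking k=4: (16)/(30) = 0.5333 > 0.53.

k = 4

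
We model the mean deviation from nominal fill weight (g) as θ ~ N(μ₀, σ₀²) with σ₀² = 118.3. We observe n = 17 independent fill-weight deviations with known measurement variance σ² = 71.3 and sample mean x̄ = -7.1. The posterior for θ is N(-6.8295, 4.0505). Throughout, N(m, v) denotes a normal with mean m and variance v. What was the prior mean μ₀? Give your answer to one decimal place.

With known observation variance, the Normal–Normal posterior has precision τ_n = τ₀ + n/σ² and mean μ_n = (τ₀μ₀ + (n/σ²)x̄)/τ_n.
Here τ₀ = 1/118.3 = 0.008453 and τ_data = 17/71.3 = 0.238429, so τ_n = 0.246882.
Rearranging for μ₀: μ₀ = (μ_n·τ_n − τ_data·x̄)/τ₀ = (-6.8295·0.246882 − 0.238429·-7.1) / 0.008453 = 0.006765/0.008453 ≈ 0.8.

μ₀ = 0.8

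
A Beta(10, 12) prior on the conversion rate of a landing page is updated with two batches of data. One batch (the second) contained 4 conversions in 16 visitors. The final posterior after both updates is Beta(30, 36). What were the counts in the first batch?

16 conversions and 12 bounces

Sequential conjugate updates are equivalent to a single update on the pooled data, so total successes = posterior α − prior α and total failures = posterior β − prior β.
Total across both batches: 30−10=20 conversions, 36−12=24 bounces.
Subtract the second batch: 20−4=16 conversions and 24−12=12 bounces.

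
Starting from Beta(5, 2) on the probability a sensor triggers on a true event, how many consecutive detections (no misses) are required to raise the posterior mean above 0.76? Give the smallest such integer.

After k detections and 0 misses the posterior is Beta(5+k, 2), with mean (5+k)/(5+2+k).
Set (5+k)/(7+k) > 0.76 and solve: k > (0.76·7 − 5)/(1 − 0.76) = 1.333.
The smallest integer exceeding 1.333 is 2, and checking k=2: (7)/(9) = 0.7778 > 0.76.

k = 2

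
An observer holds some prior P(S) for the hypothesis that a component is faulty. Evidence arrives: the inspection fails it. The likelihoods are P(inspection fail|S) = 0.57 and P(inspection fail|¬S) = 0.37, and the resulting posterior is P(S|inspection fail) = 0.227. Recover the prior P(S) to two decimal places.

P(S) = 0.16

In odds form, posterior odds = prior odds × likelihood ratio, so prior odds = posterior odds ÷ LR.
Posterior odds = 0.227/(1−0.227) = 0.2937. LR = 0.57/0.37 = 1.5405.
Prior odds = 0.2937/1.5405 = 0.1907, so P(S) = 0.1907/(1+0.1907) ≈ 0.16.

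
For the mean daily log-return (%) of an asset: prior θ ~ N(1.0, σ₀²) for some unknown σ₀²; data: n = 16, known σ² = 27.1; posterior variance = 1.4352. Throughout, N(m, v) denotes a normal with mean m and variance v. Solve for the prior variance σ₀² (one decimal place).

Posterior precision equals prior precision plus data precision: 1/σ_n² = 1/σ₀² + n/σ².
So 1/σ₀² = 1/1.4352 − 16/27.1 = 0.696767 − 0.590406 = 0.106361.
Hence σ₀² = 1/0.106361 ≈ 9.4.

σ₀² = 9.4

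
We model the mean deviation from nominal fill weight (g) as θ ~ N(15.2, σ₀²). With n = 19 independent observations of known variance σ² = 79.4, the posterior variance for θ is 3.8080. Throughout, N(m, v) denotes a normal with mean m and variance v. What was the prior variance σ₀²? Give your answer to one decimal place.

σ₀² = 42.9

Posterior precision equals prior precision plus data precision: 1/σ_n² = 1/σ₀² + n/σ².
So 1/σ₀² = 1/3.8080 − 19/79.4 = 0.262605 − 0.239295 = 0.023310.
Hence σ₀² = 1/0.023310 ≈ 42.9.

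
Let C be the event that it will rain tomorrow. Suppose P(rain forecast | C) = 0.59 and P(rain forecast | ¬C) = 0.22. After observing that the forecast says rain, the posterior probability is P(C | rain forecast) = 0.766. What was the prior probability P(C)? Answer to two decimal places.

P(C) = 0.55

In odds form, posterior odds = prior odds × likelihood ratio, so prior odds = posterior odds ÷ LR.
Posterior odds = 0.766/(1−0.766) = 3.2735. LR = 0.59/0.22 = 2.6818.
Prior odds = 3.2735/2.6818 = 1.2206, so P(C) = 1.2206/(1+1.2206) ≈ 0.55.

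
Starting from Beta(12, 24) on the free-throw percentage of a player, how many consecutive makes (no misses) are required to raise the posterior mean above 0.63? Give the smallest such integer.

k = 29

After k makes and 0 misses the posterior is Beta(12+k, 24), with mean (12+k)/(12+24+k).
Set (12+k)/(36+k) > 0.63 and solve: k > (0.63·36 − 12)/(1 − 0.63) = 28.865.
The smallest integer exceeding 28.865 is 29.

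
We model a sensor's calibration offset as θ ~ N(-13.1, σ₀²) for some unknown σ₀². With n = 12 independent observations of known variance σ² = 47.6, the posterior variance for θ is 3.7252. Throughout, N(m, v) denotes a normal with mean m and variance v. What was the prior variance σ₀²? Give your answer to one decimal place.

Posterior precision equals prior precision plus data precision: 1/σ_n² = 1/σ₀² + n/σ².
So 1/σ₀² = 1/3.7252 − 12/47.6 = 0.268442 − 0.252101 = 0.016341.
Hence σ₀² = 1/0.016341 ≈ 61.2.

σ₀² = 61.2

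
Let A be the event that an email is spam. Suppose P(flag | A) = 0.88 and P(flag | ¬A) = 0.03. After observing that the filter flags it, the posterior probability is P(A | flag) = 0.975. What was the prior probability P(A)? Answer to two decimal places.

Bayes' rule in odds form gives O(A|E) = O(A)·[P(E|A)/P(E|¬A)], hence O(A) = O(A|E)/LR.
Posterior odds = 0.975/(1−0.975) = 39.0000. LR = 0.88/0.03 = 29.3333.
Prior odds = 39.0000/29.3333 = 1.3295, so P(A) = 1.3295/(1+1.3295) ≈ 0.57.

P(A) = 0.57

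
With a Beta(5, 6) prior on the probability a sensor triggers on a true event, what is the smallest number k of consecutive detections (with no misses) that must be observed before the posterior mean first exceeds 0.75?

k = 14

After k detections and 0 misses the posterior is Beta(5+k, 6), with mean (5+k)/(5+6+k).
Set (5+k)/(11+k) > 0.75 and solve: k > (0.75·11 − 5)/(1 − 0.75) = 13.000.
The smallest integer exceeding 13.000 is 14, and checking k=14: (19)/(25) = 0.7600 > 0.75.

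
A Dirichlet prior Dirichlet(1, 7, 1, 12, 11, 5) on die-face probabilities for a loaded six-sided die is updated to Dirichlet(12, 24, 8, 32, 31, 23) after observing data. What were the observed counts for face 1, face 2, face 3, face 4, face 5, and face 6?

counts (11, 17, 7, 20, 20, 18)

For a Dirichlet(α) prior with multinomial counts c, the posterior is Dirichlet(α + c) componentwise.
Counts are posterior − prior componentwise: 12−1=11, 24−7=17, 8−1=7, 32−12=20, 31−11=20, 23−5=18.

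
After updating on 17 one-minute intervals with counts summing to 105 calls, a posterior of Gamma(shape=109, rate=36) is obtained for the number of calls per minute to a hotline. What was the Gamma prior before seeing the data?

Gamma–Poisson conjugacy: posterior shape = α + Σxᵢ, posterior rate = β + n.
So α = 109 − 105 = 4 and β = 36 − 17 = 19.

Gamma(shape=4, rate=19)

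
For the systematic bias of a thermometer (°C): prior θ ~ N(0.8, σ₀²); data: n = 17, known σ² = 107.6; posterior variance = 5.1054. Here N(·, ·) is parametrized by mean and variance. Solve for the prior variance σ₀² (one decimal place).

σ₀² = 26.4

For the Normal–Normal model with known σ², precisions add: τ_n = τ₀ + n/σ².
So 1/σ₀² = 1/5.1054 − 17/107.6 = 0.195871 − 0.157993 = 0.037878.
Hence σ₀² = 1/0.037878 ≈ 26.4.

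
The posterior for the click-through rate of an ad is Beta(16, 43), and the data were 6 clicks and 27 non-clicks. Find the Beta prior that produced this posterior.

Beta(10, 16)

Under Beta–binomial conjugacy the posterior parameters are (a+s, b+f).
So a = 16 − 6 = 10 and b = 43 − 27 = 16.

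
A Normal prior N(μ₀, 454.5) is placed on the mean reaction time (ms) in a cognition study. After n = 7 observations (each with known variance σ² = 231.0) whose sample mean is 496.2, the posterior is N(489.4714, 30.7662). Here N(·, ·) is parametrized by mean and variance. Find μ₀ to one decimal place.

μ₀ = 396.8

The posterior mean is a precision-weighted average: μ_n = (τ₀μ₀ + τ_data·x̄)/(τ₀+τ_data), with τ₀=1/σ₀² and τ_data=n/σ².
Here τ₀ = 1/454.5 = 0.002200 and τ_data = 7/231.0 = 0.030303, so τ_n = 0.032503.
Rearranging for μ₀: μ₀ = (μ_n·τ_n − τ_data·x̄)/τ₀ = (489.4714·0.032503 − 0.030303·496.2) / 0.002200 = 0.872940/0.002200 ≈ 396.8.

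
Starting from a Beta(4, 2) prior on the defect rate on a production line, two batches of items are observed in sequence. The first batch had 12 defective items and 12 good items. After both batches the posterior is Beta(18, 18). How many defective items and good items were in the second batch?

2 defective items and 4 good items

Sequential conjugate updates are equivalent to a single update on the pooled data, so total successes = posterior α − prior α and total failures = posterior β − prior β.
Total across both batches: 18−4=14 defective items, 18−2=16 good items.
Subtract the first batch: 14−12=2 defective items and 16−12=4 good items.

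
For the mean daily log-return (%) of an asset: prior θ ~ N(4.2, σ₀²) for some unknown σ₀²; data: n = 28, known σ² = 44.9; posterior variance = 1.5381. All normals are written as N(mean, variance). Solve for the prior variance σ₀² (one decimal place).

σ₀² = 37.7

Posterior precision equals prior precision plus data precision: 1/σ_n² = 1/σ₀² + n/σ².
So 1/σ₀² = 1/1.5381 − 28/44.9 = 0.650153 − 0.623608 = 0.026545.
Hence σ₀² = 1/0.026545 ≈ 37.7.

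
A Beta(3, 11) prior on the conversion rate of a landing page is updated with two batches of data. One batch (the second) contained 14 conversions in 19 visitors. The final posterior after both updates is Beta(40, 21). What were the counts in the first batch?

23 conversions and 5 bounces

Because Beta–binomial updating is additive in the counts, the combined data contributed (α_post−α_prior, β_post−β_prior) successes and failures.
Total across both batches: 40−3=37 conversions, 21−11=10 bounces.
Subtract the second batch: 37−14=23 conversions and 10−5=5 bounces.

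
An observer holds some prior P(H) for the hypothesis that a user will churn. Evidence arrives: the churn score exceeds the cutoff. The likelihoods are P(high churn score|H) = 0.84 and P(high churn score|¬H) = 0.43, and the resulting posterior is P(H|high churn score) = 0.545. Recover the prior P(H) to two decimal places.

Bayes' rule in odds form gives O(H|E) = O(H)·[P(E|H)/P(E|¬H)], hence O(H) = O(H|E)/LR.
Posterior odds = 0.545/(1−0.545) = 1.1978. LR = 0.84/0.43 = 1.9535.
Prior odds = 1.1978/1.9535 = 0.6132, so P(H) = 0.6132/(1+0.6132) ≈ 0.38.

P(H) = 0.38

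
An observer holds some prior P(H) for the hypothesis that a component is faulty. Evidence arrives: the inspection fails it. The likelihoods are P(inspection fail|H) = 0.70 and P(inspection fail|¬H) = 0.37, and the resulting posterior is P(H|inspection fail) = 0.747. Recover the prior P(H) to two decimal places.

Bayes' rule in odds form gives O(H|E) = O(H)·[P(E|H)/P(E|¬H)], hence O(H) = O(H|E)/LR.
Posterior odds = 0.747/(1−0.747) = 2.9526. LR = 0.70/0.37 = 1.8919.
Prior odds = 2.9526/1.8919 = 1.5607, so P(H) = 1.5607/(1+1.5607) ≈ 0.61.

P(H) = 0.61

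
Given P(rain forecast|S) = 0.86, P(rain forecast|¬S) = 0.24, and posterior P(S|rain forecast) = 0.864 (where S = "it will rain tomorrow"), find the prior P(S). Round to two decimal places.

P(S) = 0.64

Bayes' rule in odds form gives O(S|E) = O(S)·[P(E|S)/P(E|¬S)], hence O(S) = O(S|E)/LR.
Posterior odds = 0.864/(1−0.864) = 6.3529. LR = 0.86/0.24 = 3.5833.
Prior odds = 6.3529/3.5833 = 1.7729, so P(S) = 1.7729/(1+1.7729) ≈ 0.64.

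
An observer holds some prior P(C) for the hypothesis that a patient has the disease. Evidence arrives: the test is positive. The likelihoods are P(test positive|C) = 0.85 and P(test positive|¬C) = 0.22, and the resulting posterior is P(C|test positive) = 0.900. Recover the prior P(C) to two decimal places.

Bayes' rule in odds form gives O(C|E) = O(C)·[P(E|C)/P(E|¬C)], hence O(C) = O(C|E)/LR.
Posterior odds = 0.900/(1−0.900) = 9.0000. LR = 0.85/0.22 = 3.8636.
Prior odds = 9.0000/3.8636 = 2.3294, so P(C) = 2.3294/(1+2.3294) ≈ 0.70.

P(C) = 0.70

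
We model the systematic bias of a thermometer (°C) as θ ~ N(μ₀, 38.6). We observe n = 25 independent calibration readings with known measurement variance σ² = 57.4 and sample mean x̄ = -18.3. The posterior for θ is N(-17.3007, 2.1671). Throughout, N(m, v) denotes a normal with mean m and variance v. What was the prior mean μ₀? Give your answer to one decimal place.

μ₀ = -0.5

The posterior mean is a precision-weighted average: μ_n = (τ₀μ₀ + τ_data·x̄)/(τ₀+τ_data), with τ₀=1/σ₀² and τ_data=n/σ².
Here τ₀ = 1/38.6 = 0.025907 and τ_data = 25/57.4 = 0.435540, so τ_n = 0.461447.
Rearranging for μ₀: μ₀ = (μ_n·τ_n − τ_data·x̄)/τ₀ = (-17.3007·0.461447 − 0.435540·-18.3) / 0.025907 = -0.012974/0.025907 ≈ -0.5.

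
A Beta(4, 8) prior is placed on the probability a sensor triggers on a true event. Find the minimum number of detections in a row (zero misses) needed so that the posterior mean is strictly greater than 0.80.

k = 29

After k detections and 0 misses the posterior is Beta(4+k, 8), with mean (4+k)/(4+8+k).
Set (4+k)/(12+k) > 0.80 and solve: k > (0.80·12 − 4)/(1 − 0.80) = 28.000.
The smallest integer exceeding 28.000 is 29, and checking k=29: (33)/(41) = 0.8049 > 0.80.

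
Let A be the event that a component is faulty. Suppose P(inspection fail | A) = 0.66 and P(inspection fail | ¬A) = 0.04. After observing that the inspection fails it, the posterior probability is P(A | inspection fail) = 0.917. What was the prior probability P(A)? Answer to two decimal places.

Bayes' rule in odds form gives O(A|E) = O(A)·[P(E|A)/P(E|¬A)], hence O(A) = O(A|E)/LR.
Posterior odds = 0.917/(1−0.917) = 11.0482. LR = 0.66/0.04 = 16.5000.
Prior odds = 11.0482/16.5000 = 0.6696, so P(A) = 0.6696/(1+0.6696) ≈ 0.40.

P(A) = 0.40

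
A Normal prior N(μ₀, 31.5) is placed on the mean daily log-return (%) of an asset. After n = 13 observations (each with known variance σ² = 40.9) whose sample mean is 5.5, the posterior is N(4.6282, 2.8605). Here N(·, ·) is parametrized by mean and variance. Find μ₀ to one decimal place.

The posterior mean is a precision-weighted average: μ_n = (τ₀μ₀ + τ_data·x̄)/(τ₀+τ_data), with τ₀=1/σ₀² and τ_data=n/σ².
Here τ₀ = 1/31.5 = 0.031746 and τ_data = 13/40.9 = 0.317848, so τ_n = 0.349594.
Rearranging for μ₀: μ₀ = (μ_n·τ_n − τ_data·x̄)/τ₀ = (4.6282·0.349594 − 0.317848·5.5) / 0.031746 = -0.130173/0.031746 ≈ -4.1.

μ₀ = -4.1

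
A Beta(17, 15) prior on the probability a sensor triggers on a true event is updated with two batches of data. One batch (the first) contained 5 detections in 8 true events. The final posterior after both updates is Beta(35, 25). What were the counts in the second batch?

13 detections and 7 misses

Sequential conjugate updates are equivalent to a single update on the pooled data, so total successes = posterior α − prior α and total failures = posterior β − prior β.
Total across both batches: 35−17=18 detections, 25−15=10 misses.
Subtract the first batch: 18−5=13 detections and 10−3=7 misses.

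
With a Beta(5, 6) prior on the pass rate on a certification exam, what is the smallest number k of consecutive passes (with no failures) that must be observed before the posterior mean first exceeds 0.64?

After k passes and 0 failures the posterior is Beta(5+k, 6), with mean (5+k)/(5+6+k).
Set (5+k)/(11+k) > 0.64 and solve: k > (0.64·11 − 5)/(1 − 0.64) = 5.667.
The smallest integer exceeding 5.667 is 6.

k = 6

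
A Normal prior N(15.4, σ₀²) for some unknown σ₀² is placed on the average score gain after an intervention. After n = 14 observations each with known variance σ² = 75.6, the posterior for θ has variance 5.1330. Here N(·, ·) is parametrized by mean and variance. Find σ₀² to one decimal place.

σ₀² = 103.8

Posterior precision equals prior precision plus data precision: 1/σ_n² = 1/σ₀² + n/σ².
So 1/σ₀² = 1/5.1330 − 14/75.6 = 0.194818 − 0.185185 = 0.009633.
Hence σ₀² = 1/0.009633 ≈ 103.8.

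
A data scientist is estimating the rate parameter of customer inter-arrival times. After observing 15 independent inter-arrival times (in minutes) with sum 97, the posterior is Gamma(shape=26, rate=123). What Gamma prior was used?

For an exponential likelihood with a Gamma(α, β) prior on the rate, n observations with total T give posterior Gamma(α+n, β+T).
So α = 26 − 15 = 11 and β = 123 − 97 = 26.

Gamma(shape=11, rate=26)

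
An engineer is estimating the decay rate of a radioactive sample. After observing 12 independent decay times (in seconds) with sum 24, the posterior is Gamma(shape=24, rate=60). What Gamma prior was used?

Gamma–exponential conjugacy: posterior shape = α + n, posterior rate = β + Σtᵢ.
So α = 24 − 12 = 12 and β = 60 − 24 = 36.

Gamma(shape=12, rate=36)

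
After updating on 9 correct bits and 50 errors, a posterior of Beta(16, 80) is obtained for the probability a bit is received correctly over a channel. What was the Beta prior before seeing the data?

A Beta(a, b) prior with s successes and f failures in binomial data gives a Beta(a+s, b+f) posterior.
Subtract the data counts: 16−9=7, 80−50=30.

Beta(7, 30)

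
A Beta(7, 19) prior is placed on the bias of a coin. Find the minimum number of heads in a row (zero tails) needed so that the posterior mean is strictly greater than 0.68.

After k heads and 0 tails the posterior is Beta(7+k, 19), with mean (7+k)/(7+19+k).
Set (7+k)/(26+k) > 0.68 and solve: k > (0.68·26 − 7)/(1 − 0.68) = 33.375.
The smallest integer exceeding 33.375 is 34, and checking k=34: (41)/(60) = 0.6833 > 0.68.

k = 34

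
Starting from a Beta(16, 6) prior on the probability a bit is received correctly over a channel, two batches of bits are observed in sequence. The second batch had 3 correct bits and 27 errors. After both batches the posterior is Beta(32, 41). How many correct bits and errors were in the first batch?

Sequential conjugate updates are equivalent to a single update on the pooled data, so total successes = posterior α − prior α and total failures = posterior β − prior β.
Total across both batches: 32−16=16 correct bits, 41−6=35 errors.
Subtract the second batch: 16−3=13 correct bits and 35−27=8 errors.

13 correct bits and 8 errors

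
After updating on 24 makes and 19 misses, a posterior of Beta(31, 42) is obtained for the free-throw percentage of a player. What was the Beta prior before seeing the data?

Under Beta–binomial conjugacy the posterior parameters are (a+s, b+f).
So a = 31 − 24 = 7 and b = 42 − 19 = 23.

Beta(7, 23)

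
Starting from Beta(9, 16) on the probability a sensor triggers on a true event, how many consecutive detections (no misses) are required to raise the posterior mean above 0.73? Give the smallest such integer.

After k detections and 0 misses the posterior is Beta(9+k, 16), with mean (9+k)/(9+16+k).
Set (9+k)/(25+k) > 0.73 and solve: k > (0.73·25 − 9)/(1 − 0.73) = 34.259.
The smallest integer exceeding 34.259 is 35, and checking k=35: (44)/(60) = 0.7333 > 0.73.

k = 35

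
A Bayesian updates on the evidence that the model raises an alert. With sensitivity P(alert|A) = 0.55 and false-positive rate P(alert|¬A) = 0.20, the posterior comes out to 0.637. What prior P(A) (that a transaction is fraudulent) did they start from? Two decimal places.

Bayes' rule in odds form gives O(A|E) = O(A)·[P(E|A)/P(E|¬A)], hence O(A) = O(A|E)/LR.
Posterior odds = 0.637/(1−0.637) = 1.7548. LR = 0.55/0.20 = 2.7500.
Prior odds = 1.7548/2.7500 = 0.6381, so P(A) = 0.6381/(1+0.6381) ≈ 0.39.

P(A) = 0.39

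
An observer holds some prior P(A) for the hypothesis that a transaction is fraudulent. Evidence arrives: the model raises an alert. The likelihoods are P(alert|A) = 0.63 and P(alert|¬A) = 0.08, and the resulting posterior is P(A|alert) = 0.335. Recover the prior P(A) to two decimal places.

Bayes' rule in odds form gives O(A|E) = O(A)·[P(E|A)/P(E|¬A)], hence O(A) = O(A|E)/LR.
Posterior odds = 0.335/(1−0.335) = 0.5038. LR = 0.63/0.08 = 7.8750.
Prior odds = 0.5038/7.8750 = 0.0640, so P(A) = 0.0640/(1+0.0640) ≈ 0.06.

P(A) = 0.06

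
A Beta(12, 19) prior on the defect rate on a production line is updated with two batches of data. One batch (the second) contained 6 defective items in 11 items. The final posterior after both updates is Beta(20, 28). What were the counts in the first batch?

2 defective items and 4 good items

Because Beta–binomial updating is additive in the counts, the combined data contributed (α_post−α_prior, β_post−β_prior) successes and failures.
Total across both batches: 20−12=8 defective items, 28−19=9 good items.
Subtract the second batch: 8−6=2 defective items and 9−5=4 good items.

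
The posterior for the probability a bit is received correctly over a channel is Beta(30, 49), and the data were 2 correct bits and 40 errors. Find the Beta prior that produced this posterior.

A Beta(a, b) prior with s successes and f failures in binomial data gives a Beta(a+s, b+f) posterior.
So a = 30 − 2 = 28 and b = 49 − 40 = 9.

Beta(28, 9)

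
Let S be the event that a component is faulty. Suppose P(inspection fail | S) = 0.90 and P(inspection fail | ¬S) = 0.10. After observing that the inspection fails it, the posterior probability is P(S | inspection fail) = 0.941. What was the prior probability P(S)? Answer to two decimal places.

P(S) = 0.64

In odds form, posterior odds = prior odds × likelihood ratio, so prior odds = posterior odds ÷ LR.
Posterior odds = 0.941/(1−0.941) = 15.9492. LR = 0.90/0.10 = 9.0000.
Prior odds = 15.9492/9.0000 = 1.7721, so P(S) = 1.7721/(1+1.7721) ≈ 0.64.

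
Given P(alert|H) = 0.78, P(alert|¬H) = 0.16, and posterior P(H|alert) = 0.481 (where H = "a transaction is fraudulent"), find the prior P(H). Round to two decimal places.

P(H) = 0.16

In odds form, posterior odds = prior odds × likelihood ratio, so prior odds = posterior odds ÷ LR.
Posterior odds = 0.481/(1−0.481) = 0.9268. LR = 0.78/0.16 = 4.8750.
Prior odds = 0.9268/4.8750 = 0.1901, so P(H) = 0.1901/(1+0.1901) ≈ 0.16.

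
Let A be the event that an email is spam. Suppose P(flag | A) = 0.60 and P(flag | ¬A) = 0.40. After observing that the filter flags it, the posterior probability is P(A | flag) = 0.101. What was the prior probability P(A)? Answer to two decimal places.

In odds form, posterior odds = prior odds × likelihood ratio, so prior odds = posterior odds ÷ LR.
Posterior odds = 0.101/(1−0.101) = 0.1123. LR = 0.60/0.40 = 1.5000.
Prior odds = 0.1123/1.5000 = 0.0749, so P(A) = 0.0749/(1+0.0749) ≈ 0.07.

P(A) = 0.07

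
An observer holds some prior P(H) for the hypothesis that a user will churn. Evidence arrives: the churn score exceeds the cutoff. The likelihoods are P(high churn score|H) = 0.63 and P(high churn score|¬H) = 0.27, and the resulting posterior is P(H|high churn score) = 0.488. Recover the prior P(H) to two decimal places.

P(H) = 0.29

Bayes' rule in odds form gives O(H|E) = O(H)·[P(E|H)/P(E|¬H)], hence O(H) = O(H|E)/LR.
Posterior odds = 0.488/(1−0.488) = 0.9531. LR = 0.63/0.27 = 2.3333.
Prior odds = 0.9531/2.3333 = 0.4085, so P(H) = 0.4085/(1+0.4085) ≈ 0.29.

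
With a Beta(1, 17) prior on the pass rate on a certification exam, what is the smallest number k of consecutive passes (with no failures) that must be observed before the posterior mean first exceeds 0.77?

k = 56

After k passes and 0 failures the posterior is Beta(1+k, 17), with mean (1+k)/(1+17+k).
Set (1+k)/(18+k) > 0.77 and solve: k > (0.77·18 − 1)/(1 − 0.77) = 55.913.
The smallest integer exceeding 55.913 is 56.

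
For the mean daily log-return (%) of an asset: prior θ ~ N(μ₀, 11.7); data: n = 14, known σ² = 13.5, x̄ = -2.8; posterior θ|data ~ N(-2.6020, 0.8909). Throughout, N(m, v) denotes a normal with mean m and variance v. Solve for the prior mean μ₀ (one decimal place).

μ₀ = -0.2

With known observation variance, the Normal–Normal posterior has precision τ_n = τ₀ + n/σ² and mean μ_n = (τ₀μ₀ + (n/σ²)x̄)/τ_n.
Here τ₀ = 1/11.7 = 0.085470 and τ_data = 14/13.5 = 1.037037, so τ_n = 1.122507.
Rearranging for μ₀: μ₀ = (μ_n·τ_n − τ_data·x̄)/τ₀ = (-2.6020·1.122507 − 1.037037·-2.8) / 0.085470 = -0.017060/0.085470 ≈ -0.2.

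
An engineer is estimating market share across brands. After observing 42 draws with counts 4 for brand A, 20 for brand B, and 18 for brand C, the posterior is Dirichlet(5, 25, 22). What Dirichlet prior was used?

Dirichlet(1, 5, 4)

For a Dirichlet(α) prior with multinomial counts c, the posterior is Dirichlet(α + c) componentwise.
Subtract each count from the matching posterior parameter: 5−4=1, 25−20=5, 22−18=4.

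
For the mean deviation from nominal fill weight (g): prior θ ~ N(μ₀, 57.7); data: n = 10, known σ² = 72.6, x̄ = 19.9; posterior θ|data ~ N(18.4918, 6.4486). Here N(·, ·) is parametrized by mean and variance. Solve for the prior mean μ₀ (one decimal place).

μ₀ = 7.3

With known observation variance, the Normal–Normal posterior has precision τ_n = τ₀ + n/σ² and mean μ_n = (τ₀μ₀ + (n/σ²)x̄)/τ_n.
Here τ₀ = 1/57.7 = 0.017331 and τ_data = 10/72.6 = 0.137741, so τ_n = 0.155072.
Rearranging for μ₀: μ₀ = (μ_n·τ_n − τ_data·x̄)/τ₀ = (18.4918·0.155072 − 0.137741·19.9) / 0.017331 = 0.126515/0.017331 ≈ 7.3.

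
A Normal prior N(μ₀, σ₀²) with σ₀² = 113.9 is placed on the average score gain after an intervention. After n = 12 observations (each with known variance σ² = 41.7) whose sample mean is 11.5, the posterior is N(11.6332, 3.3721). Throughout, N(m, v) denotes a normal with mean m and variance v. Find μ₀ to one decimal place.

μ₀ = 16.0

The posterior mean is a precision-weighted average: μ_n = (τ₀μ₀ + τ_data·x̄)/(τ₀+τ_data), with τ₀=1/σ₀² and τ_data=n/σ².
Here τ₀ = 1/113.9 = 0.008780 and τ_data = 12/41.7 = 0.287770, so τ_n = 0.296550.
Rearranging for μ₀: μ₀ = (μ_n·τ_n − τ_data·x̄)/τ₀ = (11.6332·0.296550 − 0.287770·11.5) / 0.008780 = 0.140470/0.008780 ≈ 16.0.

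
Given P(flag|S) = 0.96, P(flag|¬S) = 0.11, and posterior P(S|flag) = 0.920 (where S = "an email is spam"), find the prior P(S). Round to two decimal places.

Bayes' rule in odds form gives O(S|E) = O(S)·[P(E|S)/P(E|¬S)], hence O(S) = O(S|E)/LR.
Posterior odds = 0.920/(1−0.920) = 11.5000. LR = 0.96/0.11 = 8.7273.
Prior odds = 11.5000/8.7273 = 1.3177, so P(S) = 1.3177/(1+1.3177) ≈ 0.57.

P(S) = 0.57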